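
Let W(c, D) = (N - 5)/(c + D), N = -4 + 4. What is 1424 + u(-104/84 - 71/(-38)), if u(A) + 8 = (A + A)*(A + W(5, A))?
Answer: 2025236750753/1430580186 ≈ 1415.7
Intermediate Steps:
N = 0
W(c, D) = -5/(D + c) (W(c, D) = (0 - 5)/(c + D) = -5/(D + c))
u(A) = -8 + 2*A*(A - 5/(5 + A)) (u(A) = -8 + (A + A)*(A - 5/(A + 5)) = -8 + (2*A)*(A - 5/(5 + A)) = -8 + 2*A*(A - 5/(5 + A)))
1424 + u(-104/84 - 71/(-38)) = 1424 + 2*(-5*(-104/84 - 71/(-38)) + (-4 + (-104/84 - 71/(-38))**2)*(5 + (-104/84 - 71/(-38))))/(5 + (-104/84 - 71/(-38))) = 1424 + 2*(-5*(-104*1/84 - 71*(-1/38)) + (-4 + (-104*1/84 - 71*(-1/38))**2)*(5 + (-104*1/84 - 71*(-1/38))))/(5 + (-104*1/84 - 71*(-1/38))) = 1424 + 2*(-5*(-26/21 + 71/38) + (-4 + (-26/21 + 71/38)**2)*(5 + (-26/21 + 71/38)))/(5 + (-26/21 + 71/38)) = 1424 + 2*(-5*503/798 + (-4 + (503/798)**2)*(5 + 503/798))/(5 + 503/798) = 1424 + 2*(-2515/798 + (-4 + 253009/636804)*(4493/798))/(4493/798) = 1424 + 2*(798/4493)*(-2515/798 - 2294207/636804*4493/798) = 1424 + 2*(798/4493)*(-2515/798 - 10307872051/508169592) = 1424 + 2*(798/4493)*(-11909434111/508169592) = 1424 - 11909434111/1430580186 = 2025236750753/1430580186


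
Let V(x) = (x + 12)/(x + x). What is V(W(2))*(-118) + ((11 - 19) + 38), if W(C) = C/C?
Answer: -737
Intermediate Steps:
W(C) = 1
V(x) = (12 + x)/(2*x) (V(x) = (12 + x)/((2*x)) = (12 + x)*(1/(2*x)) = (12 + x)/(2*x))
V(W(2))*(-118) + ((11 - 19) + 38) = ((1/2)*(12 + 1)/1)*(-118) + ((11 - 19) + 38) = ((1/2)*1*13)*(-118) + (-8 + 38) = (13/2)*(-118) + 30 = -767 + 30 = -737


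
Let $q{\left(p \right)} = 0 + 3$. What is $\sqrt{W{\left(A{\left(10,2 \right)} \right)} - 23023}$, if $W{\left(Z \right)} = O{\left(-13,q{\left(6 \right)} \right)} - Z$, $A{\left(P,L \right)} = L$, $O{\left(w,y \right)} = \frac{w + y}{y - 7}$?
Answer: $\frac{i \sqrt{92090}}{2} \approx 151.73 i$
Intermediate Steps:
$q{\left(p \right)} = 3$
$O{\left(w,y \right)} = \frac{w + y}{-7 + y}$
$W{\left(Z \right)} = \frac{5}{2} - Z$ ($W{\left(Z \right)} = \frac{-13 + 3}{-7 + 3} - Z = \frac{1}{-4} \left(-10\right) - Z = \left(- \frac{1}{4}\right) \left(-10\right) - Z = \frac{5}{2} - Z$)
$\sqrt{W{\left(A{\left(10,2 \right)} \right)} - 23023} = \sqrt{\left(\frac{5}{2} - 2\right) - 23023} = \sqrt{\frac{1}{2} - 23023} = \sqrt{- \frac{46045}{2}} = \frac{i \sqrt{92090}}{2}$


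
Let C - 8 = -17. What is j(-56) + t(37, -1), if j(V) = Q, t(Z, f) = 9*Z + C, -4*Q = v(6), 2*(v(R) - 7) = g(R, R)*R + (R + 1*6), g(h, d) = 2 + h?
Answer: 1259/4 ≈ 314.75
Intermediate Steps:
C = -9 (C = 8 - 17 = -9)
v(R) = 10 + R/2 + R*(2 + R)/2 (v(R) = 7 + ((2 + R)*R + (R + 1*6))/2 = 7 + (R*(2 + R) + (R + 6))/2 = 7 + (R*(2 + R) + (6 + R))/2 = 7 + (6 + R + R*(2 + R))/2 = 7 + (3 + R/2 + R*(2 + R)/2) = 10 + R/2 + R*(2 + R)/2)
Q = -37/4 (Q = -(10 + (½)*6 + (½)*6*(2 + 6))/4 = -(10 + 3 + (½)*6*8)/4 = -(10 + 3 + 24)/4 = -¼*37 = -37/4 ≈ -9.2500)
t(Z, f) = -9 + 9*Z (t(Z, f) = 9*Z - 9 = -9 + 9*Z)
j(V) = -37/4
j(-56) + t(37, -1) = -37/4 + (-9 + 9*37) = -37/4 + (-9 + 333) = -37/4 + 324 = 1259/4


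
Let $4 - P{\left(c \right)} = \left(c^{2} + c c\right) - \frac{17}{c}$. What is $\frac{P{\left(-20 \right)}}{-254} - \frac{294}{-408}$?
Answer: $\frac{333159}{86360} \approx 3.8578$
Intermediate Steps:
$P{\left(c \right)} = 4 - 2 c^{2} + \frac{17}{c}$ ($P{\left(c \right)} = 4 - \left(\left(c^{2} + c c\right) - \frac{17}{c}\right) = 4 - \left(\left(c^{2} + c^{2}\right) - \frac{17}{c}\right) = 4 - \left(2 c^{2} - \frac{17}{c}\right) = 4 - \left(- \frac{17}{c} + 2 c^{2}\right) = 4 - 2 c^{2} + \frac{17}{c}$)
$\frac{P{\left(-20 \right)}}{-254} - \frac{294}{-408} = \frac{4 - 2 \left(-20\right)^{2} + \frac{17}{-20}}{-254} - \frac{294}{-408} = \left(4 - 800 + 17 \left(- \frac{1}{20}\right)\right) \left(- \frac{1}{254}\right) - - \frac{49}{68} = \left(4 - 800 - \frac{17}{20}\right) \left(- \frac{1}{254}\right) + \frac{49}{68} = \left(- \frac{15937}{20}\right) \left(- \frac{1}{254}\right) + \frac{49}{68} = \frac{15937}{5080} + \frac{49}{68} = \frac{333159}{86360}$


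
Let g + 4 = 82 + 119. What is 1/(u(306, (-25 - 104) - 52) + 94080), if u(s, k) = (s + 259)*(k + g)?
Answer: 1/103120 ≈ 9.6974e-6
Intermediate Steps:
g = 197 (g = -4 + (82 + 119) = -4 + 201 = 197)
u(s, k) = (197 + k)*(259 + s) (u(s, k) = (s + 259)*(k + 197) = (259 + s)*(197 + k) = (197 + k)*(259 + s))
1/(u(306, (-25 - 104) - 52) + 94080) = 1/((51023 + 197*306 + 259*((-25 - 104) - 52) + ((-25 - 104) - 52)*306) + 94080) = 1/((51023 + 60282 + 259*(-129 - 52) + (-129 - 52)*306) + 94080) = 1/((51023 + 60282 + 259*(-181) - 181*306) + 94080) = 1/((51023 + 60282 - 46879 - 55386) + 94080) = 1/(9040 + 94080) = 1/103120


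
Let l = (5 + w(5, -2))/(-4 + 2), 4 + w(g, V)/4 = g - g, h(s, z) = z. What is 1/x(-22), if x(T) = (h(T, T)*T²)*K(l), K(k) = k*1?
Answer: -1/58564 ≈ -1.7075e-5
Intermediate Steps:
w(g, V) = -16 (w(g, V) = -16 + 4*(g - g) = -16 + 4*0 = -16 + 0 = -16)
l = 11/2 (l = (5 - 16)/(-4 + 2) = -11/(-2) = -11*(-½) = 11/2 ≈ 5.5000)
K(k) = k
x(T) = 11*T³/2 (x(T) = (T*T²)*(11/2) = T³*(11/2) = 11*T³/2)
1/x(-22) = 1/((11/2)*(-22)³) = 1/((11/2)*(-10648)) = 1/(-58564) = -1/58564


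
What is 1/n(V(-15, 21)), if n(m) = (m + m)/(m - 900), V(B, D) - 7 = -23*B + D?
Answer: -527/746 ≈ -0.70643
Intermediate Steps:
V(B, D) = 7 + D - 23*B (V(B, D) = 7 + (-23*B + D) = 7 + (D - 23*B) = 7 + D - 23*B)
n(m) = 2*m/(-900 + m) (n(m) = (2*m)/(-900 + m) = 2*m/(-900 + m))
1/n(V(-15, 21)) = 1/(2*(7 + 21 - 23*(-15))/(-900 + (7 + 21 - 23*(-15)))) = 1/(2*(7 + 21 + 345)/(-900 + (7 + 21 + 345))) = 1/(2*373/(-900 + 373)) = 1/(2*373/(-527)) = 1/(2*373*(-1/527)) = 1/(-746/527) = -527/746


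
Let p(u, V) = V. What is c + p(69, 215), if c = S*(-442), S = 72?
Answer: -31609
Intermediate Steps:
c = -31824 (c = 72*(-442) = -31824)
c + p(69, 215) = -31824 + 215 = -31609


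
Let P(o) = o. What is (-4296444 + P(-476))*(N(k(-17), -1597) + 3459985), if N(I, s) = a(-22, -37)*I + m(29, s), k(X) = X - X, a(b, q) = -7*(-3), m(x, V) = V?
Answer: -14860416564960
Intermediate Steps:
a(b, q) = 21
k(X) = 0
N(I, s) = s + 21*I (N(I, s) = 21*I + s = s + 21*I)
(-4296444 + P(-476))*(N(k(-17), -1597) + 3459985) = (-4296444 - 476)*((-1597 + 21*0) + 3459985) = -4296920*((-1597 + 0) + 3459985) = -4296920*(-1597 + 3459985) = -4296920*3458388 = -14860416564960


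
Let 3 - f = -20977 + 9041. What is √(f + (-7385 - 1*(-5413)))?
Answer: √9967 ≈ 99.835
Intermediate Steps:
f = 11939 (f = 3 - (-20977 + 9041) = 3 - 1*(-11936) = 3 + 11936 = 11939)
√(f + (-7385 - 1*(-5413))) = √(11939 + (-7385 - 1*(-5413))) = √(11939 + (-7385 + 5413)) = √(11939 - 1972) = √9967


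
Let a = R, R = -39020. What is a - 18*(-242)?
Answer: -34664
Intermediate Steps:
a = -39020
a - 18*(-242) = -39020 - 18*(-242) = -39020 - 1*(-4356) = -39020 + 4356 = -34664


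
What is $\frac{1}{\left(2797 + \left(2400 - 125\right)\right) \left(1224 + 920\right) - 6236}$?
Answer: $\frac{1}{10868132} \approx 9.2012 \cdot 10^{-8}$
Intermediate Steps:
$\frac{1}{\left(2797 + \left(2400 - 125\right)\right) \left(1224 + 920\right) - 6236} = \frac{1}{\left(2797 + \left(2400 - 125\right)\right) 2144 - 6236} = \frac{1}{\left(2797 + 2275\right) 2144 - 6236} = \frac{1}{5072 \cdot 2144 - 6236} = \frac{1}{10874368 - 6236} = \frac{1}{10868132}$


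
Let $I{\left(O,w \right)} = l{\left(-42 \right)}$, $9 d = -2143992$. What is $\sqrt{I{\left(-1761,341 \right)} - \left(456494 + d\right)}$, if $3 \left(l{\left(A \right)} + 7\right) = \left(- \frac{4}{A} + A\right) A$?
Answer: $i \sqrt{217693} \approx 466.58 i$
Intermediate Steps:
$d = - \frac{714664}{3}$ ($d = \frac{1}{9} \left(-2143992\right) = - \frac{714664}{3} \approx -2.3822 \cdot 10^{5}$)
$l{\left(A \right)} = -7 + \frac{A \left(A - \frac{4}{A}\right)}{3}$ ($l{\left(A \right)} = -7 + \frac{\left(- \frac{4}{A} + A\right) A}{3} = -7 + \frac{\left(A - \frac{4}{A}\right) A}{3} = -7 + \frac{A \left(A - \frac{4}{A}\right)}{3}$)
$I{\left(O,w \right)} = \frac{1739}{3}$ ($I{\left(O,w \right)} = - \frac{25}{3} + \frac{\left(-42\right)^{2}}{3} = - \frac{25}{3} + \frac{1}{3} \cdot 1764 = - \frac{25}{3} + 588 = \frac{1739}{3}$)
$\sqrt{I{\left(-1761,341 \right)} - \left(456494 + d\right)} = \sqrt{\frac{1739}{3} - \frac{654818}{3}} = \sqrt{-217693} = i \sqrt{217693}$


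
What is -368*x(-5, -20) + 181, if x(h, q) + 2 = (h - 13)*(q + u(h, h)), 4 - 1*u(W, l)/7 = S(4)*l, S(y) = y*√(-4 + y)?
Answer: 53909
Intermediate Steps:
u(W, l) = 28 (u(W, l) = 28 - 7*4*√(-4 + 4)*l = 28 - 7*4*√0*l = 28 - 7*4*0*l = 28 - 0*l = 28 - 7*0 = 28 + 0 = 28)
x(h, q) = -2 + (-13 + h)*(28 + q) (x(h, q) = -2 + (h - 13)*(q + 28) = -2 + (-13 + h)*(28 + q))
-368*x(-5, -20) + 181 = -368*(-366 - 13*(-20) + 28*(-5) - 5*(-20)) + 181 = -368*(-366 + 260 - 140 + 100) + 181 = -368*(-146) + 181 = 53728 + 181 = 53909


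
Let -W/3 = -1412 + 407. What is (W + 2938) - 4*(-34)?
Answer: 6089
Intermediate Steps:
W = 3015 (W = -3*(-1412 + 407) = -3*(-1005) = 3015)
(W + 2938) - 4*(-34) = (3015 + 2938) - 4*(-34) = 5953 + 136 = 6089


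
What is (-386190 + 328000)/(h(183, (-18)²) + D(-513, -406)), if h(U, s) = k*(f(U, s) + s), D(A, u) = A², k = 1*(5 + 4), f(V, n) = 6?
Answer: -58190/266139 ≈ -0.21865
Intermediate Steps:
k = 9 (k = 1*9 = 9)
h(U, s) = 54 + 9*s (h(U, s) = 9*(6 + s) = 54 + 9*s)
(-386190 + 328000)/(h(183, (-18)²) + D(-513, -406)) = (-386190 + 328000)/((54 + 9*(-18)²) + (-513)²) = -58190/((54 + 9*324) + 263169) = -58190/((54 + 2916) + 263169) = -58190/(2970 + 263169) = -58190/266139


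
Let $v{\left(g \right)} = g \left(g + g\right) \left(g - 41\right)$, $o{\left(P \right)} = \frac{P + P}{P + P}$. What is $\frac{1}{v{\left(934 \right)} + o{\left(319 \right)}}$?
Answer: $\frac{1}{1558027817} \approx 6.4184 \cdot 10^{-10}$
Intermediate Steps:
$o{\left(P \right)} = 1$ ($o{\left(P \right)} = \frac{2 P}{2 P} = 2 P \frac{1}{2 P} = 1$)
$v{\left(g \right)} = 2 g^{2} \left(-41 + g\right)$ ($v{\left(g \right)} = g 2 g \left(-41 + g\right) = 2 g^{2} \left(-41 + g\right)$)
$\frac{1}{v{\left(934 \right)} + o{\left(319 \right)}} = \frac{1}{2 \cdot 934^{2} \left(-41 + 934\right) + 1} = \frac{1}{2 \cdot 872356 \cdot 893 + 1} = \frac{1}{1558027816 + 1} = \frac{1}{1558027817}$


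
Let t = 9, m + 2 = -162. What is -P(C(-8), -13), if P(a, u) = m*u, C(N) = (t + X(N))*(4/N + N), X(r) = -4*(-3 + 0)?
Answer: -2132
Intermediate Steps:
m = -164 (m = -2 - 162 = -164)
X(r) = 12 (X(r) = -4*(-3) = 12)
C(N) = 21*N + 84/N (C(N) = (9 + 12)*(4/N + N) = 21*(N + 4/N) = 21*N + 84/N)
P(a, u) = -164*u
-P(C(-8), -13) = -(-164)*(-13) = -1*2132 = -2132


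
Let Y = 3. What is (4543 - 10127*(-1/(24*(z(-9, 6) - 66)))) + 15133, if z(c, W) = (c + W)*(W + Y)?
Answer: 43906705/2232 ≈ 19671.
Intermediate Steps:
z(c, W) = (3 + W)*(W + c) (z(c, W) = (c + W)*(W + 3) = (W + c)*(3 + W) = (3 + W)*(W + c))
(4543 - 10127*(-1/(24*(z(-9, 6) - 66)))) + 15133 = (4543 - 10127*(-1/(24*((6² + 3*6 + 3*(-9) + 6*(-9)) - 66)))) + 15133 = (4543 - 10127*(-1/(24*((36 + 18 - 27 - 54) - 66)))) + 15133 = (4543 - 10127*(-1/(24*(-27 - 66)))) + 15133 = (4543 - 10127/((-93*(-24)))) + 15133 = (4543 - 10127/2232) + 15133 = 10129849/2232 + 15133 = 43906705/2232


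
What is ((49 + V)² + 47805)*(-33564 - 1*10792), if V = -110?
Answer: -2285487256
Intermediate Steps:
((49 + V)² + 47805)*(-33564 - 1*10792) = ((49 - 110)² + 47805)*(-33564 - 1*10792) = ((-61)² + 47805)*(-33564 - 10792) = (3721 + 47805)*(-44356) = 51526*(-44356) = -2285487256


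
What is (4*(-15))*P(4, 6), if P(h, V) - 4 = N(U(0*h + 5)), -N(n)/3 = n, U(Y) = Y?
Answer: 660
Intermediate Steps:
N(n) = -3*n
P(h, V) = -11 (P(h, V) = 4 - 3*(0*h + 5) = 4 - 3*(0 + 5) = 4 - 3*5 = 4 - 15 = -11)
(4*(-15))*P(4, 6) = (4*(-15))*(-11) = -60*(-11) = 660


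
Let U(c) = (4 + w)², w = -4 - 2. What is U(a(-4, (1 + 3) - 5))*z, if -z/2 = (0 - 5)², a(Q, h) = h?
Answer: -200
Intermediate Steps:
w = -6
U(c) = 4 (U(c) = (4 - 6)² = (-2)² = 4)
z = -50 (z = -2*(0 - 5)² = -2*(-5)² = -2*25 = -50)
U(a(-4, (1 + 3) - 5))*z = 4*(-50) = -200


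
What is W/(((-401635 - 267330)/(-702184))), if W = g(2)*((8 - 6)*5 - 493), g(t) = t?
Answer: -678309744/668965 ≈ -1014.0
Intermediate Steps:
W = -966 (W = 2*((8 - 6)*5 - 493) = 2*(2*5 - 493) = 2*(10 - 493) = 2*(-483) = -966)
W/(((-401635 - 267330)/(-702184))) = -966*(-702184/(-401635 - 267330)) = -966/((-668965*(-1/702184))) = -966/668965/702184 = -966*702184/668965 = -678309744/668965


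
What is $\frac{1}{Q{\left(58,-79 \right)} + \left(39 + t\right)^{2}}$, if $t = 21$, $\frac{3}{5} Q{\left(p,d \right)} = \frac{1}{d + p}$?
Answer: $\frac{63}{226795} \approx 0.00027778$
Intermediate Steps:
$Q{\left(p,d \right)} = \frac{5}{3 \left(d + p\right)}$
$\frac{1}{Q{\left(58,-79 \right)} + \left(39 + t\right)^{2}} = \frac{1}{\frac{5}{3 \left(-79 + 58\right)} + \left(39 + 21\right)^{2}} = \frac{1}{\frac{5}{3 \left(-21\right)} + 60^{2}} = \frac{1}{\frac{5}{3} \left(- \frac{1}{21}\right) + 3600} = \frac{1}{- \frac{5}{63} + 3600} = \frac{1}{\frac{226795}{63}} = \frac{63}{226795}$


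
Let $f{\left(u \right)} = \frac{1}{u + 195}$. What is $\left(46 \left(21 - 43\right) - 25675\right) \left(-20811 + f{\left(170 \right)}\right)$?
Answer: $\frac{202714825618}{365} \approx 5.5538 \cdot 10^{8}$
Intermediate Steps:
$f{\left(u \right)} = \frac{1}{195 + u}$
$\left(46 \left(21 - 43\right) - 25675\right) \left(-20811 + f{\left(170 \right)}\right) = \left(46 \left(21 - 43\right) - 25675\right) \left(-20811 + \frac{1}{195 + 170}\right) = \left(46 \left(-22\right) - 25675\right) \left(-20811 + \frac{1}{365}\right) = \left(-1012 - 25675\right) \left(-20811 + \frac{1}{365}\right) = \left(-26687\right) \left(- \frac{7596014}{365}\right) = \frac{202714825618}{365}$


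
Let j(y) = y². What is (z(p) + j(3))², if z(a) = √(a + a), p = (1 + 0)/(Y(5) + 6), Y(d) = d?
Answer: (99 + √22)²/121 ≈ 88.857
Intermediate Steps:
p = 1/11 (p = (1 + 0)/(5 + 6) = 1/11 ≈ 0.090909)
z(a) = √2*√a (z(a) = √(2*a) = √2*√a)
(z(p) + j(3))² = (√2*√(1/11) + 3²)² = (√2*(√11/11) + 9)² = (√22/11 + 9)² = (9 + √22/11)²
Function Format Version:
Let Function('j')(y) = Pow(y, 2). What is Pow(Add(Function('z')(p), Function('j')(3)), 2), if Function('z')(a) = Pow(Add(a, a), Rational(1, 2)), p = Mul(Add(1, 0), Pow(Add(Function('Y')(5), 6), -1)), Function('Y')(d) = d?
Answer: Mul(Rational(1, 121), Pow(Add(99, Pow(22, Rational(1, 2))), 2)) ≈ 88.857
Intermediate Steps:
p = Rational(1, 11) (p = Mul(Add(1, 0), Pow(Add(5, 6), -1)) = Mul(1, Pow(11, -1)) = Mul(1, Rational(1, 11)) = Rational(1, 11) ≈ 0.090909)
Function('z')(a) = Mul(Pow(2, Rational(1, 2)), Pow(a, Rational(1, 2))) (Function('z')(a) = Pow(Mul(2, a), Rational(1, 2)) = Mul(Pow(2, Rational(1, 2)), Pow(a, Rational(1, 2))))
Pow(Add(Function('z')(p), Function('j')(3)), 2) = Pow(Add(Mul(Pow(2, Rational(1, 2)), Pow(Rational(1, 11), Rational(1, 2))), Pow(3, 2)), 2) = Pow(Add(Mul(Pow(2, Rational(1, 2)), Mul(Rational(1, 11), Pow(11, Rational(1, 2)))), 9), 2) = Pow(Add(Mul(Rational(1, 11), Pow(22, Rational(1, 2))), 9), 2) = Pow(Add(9, Mul(Rational(1, 11), Pow(22, Rational(1, 2)))), 2)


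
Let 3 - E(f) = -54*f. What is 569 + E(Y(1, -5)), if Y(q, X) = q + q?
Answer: 680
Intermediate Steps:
Y(q, X) = 2*q
E(f) = 3 + 54*f (E(f) = 3 - (-54)*f = 3 + 54*f)
569 + E(Y(1, -5)) = 569 + (3 + 54*(2*1)) = 569 + (3 + 54*2) = 569 + (3 + 108) = 569 + 111 = 680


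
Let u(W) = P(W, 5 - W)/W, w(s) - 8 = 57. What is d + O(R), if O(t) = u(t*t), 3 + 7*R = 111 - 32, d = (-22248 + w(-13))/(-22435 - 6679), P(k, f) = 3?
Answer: 66204383/84081232 ≈ 0.78739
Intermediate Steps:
w(s) = 65 (w(s) = 8 + 57 = 65)
d = 22183/29114 (d = (-22248 + 65)/(-22435 - 6679) = -22183/(-29114) = -22183*(-1/29114) = 22183/29114 ≈ 0.76194)
u(W) = 3/W
R = 76/7 (R = -3/7 + (111 - 32)/7 = -3/7 + (⅐)*79 = -3/7 + 79/7 = 76/7 ≈ 10.857)
O(t) = 3/t² (O(t) = 3/((t*t)) = 3/(t²) = 3/t²)
d + O(R) = 22183/29114 + 3/(76/7)² = 22183/29114 + 3*(49/5776) = 22183/29114 + 147/5776 = 66204383/84081232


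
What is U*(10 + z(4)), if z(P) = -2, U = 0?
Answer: 0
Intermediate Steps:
U*(10 + z(4)) = 0*(10 - 2) = 0*8 = 0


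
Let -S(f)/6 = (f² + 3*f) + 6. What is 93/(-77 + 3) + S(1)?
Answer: -4533/74 ≈ -61.257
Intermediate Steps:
S(f) = -36 - 18*f - 6*f² (S(f) = -6*((f² + 3*f) + 6) = -6*(6 + f² + 3*f) = -36 - 18*f - 6*f²)
93/(-77 + 3) + S(1) = 93/(-77 + 3) + (-36 - 18*1 - 6*1²) = 93/(-74) + (-36 - 18 - 6*1) = -1/74*93 + (-36 - 18 - 6) = -93/74 - 60 = -4533/74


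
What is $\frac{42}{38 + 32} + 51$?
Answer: $\frac{258}{5} \approx 51.6$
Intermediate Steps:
$\frac{42}{38 + 32} + 51 = \frac{42}{70} + 51 = 42 \cdot \frac{1}{70} + 51 = \frac{3}{5} + 51 = \frac{258}{5}$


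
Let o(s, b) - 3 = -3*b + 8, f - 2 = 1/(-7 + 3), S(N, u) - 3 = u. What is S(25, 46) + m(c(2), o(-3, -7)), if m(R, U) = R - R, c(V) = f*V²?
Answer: 49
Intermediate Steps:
S(N, u) = 3 + u
f = 7/4 (f = 2 + 1/(-7 + 3) = 2 + 1/(-4) = 2 - ¼ = 7/4 ≈ 1.7500)
o(s, b) = 11 - 3*b (o(s, b) = 3 + (-3*b + 8) = 3 + (8 - 3*b) = 11 - 3*b)
c(V) = 7*V²/4
m(R, U) = 0
S(25, 46) + m(c(2), o(-3, -7)) = (3 + 46) + 0 = 49 + 0 = 49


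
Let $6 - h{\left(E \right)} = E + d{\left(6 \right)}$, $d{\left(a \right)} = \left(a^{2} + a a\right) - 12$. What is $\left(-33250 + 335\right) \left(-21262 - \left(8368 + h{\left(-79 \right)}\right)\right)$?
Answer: $976094325$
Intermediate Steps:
$d{\left(a \right)} = -12 + 2 a^{2}$ ($d{\left(a \right)} = \left(a^{2} + a^{2}\right) - 12 = 2 a^{2} - 12 = -12 + 2 a^{2}$)
$h{\left(E \right)} = -54 - E$ ($h{\left(E \right)} = 6 - \left(E - \left(12 - 2 \cdot 6^{2}\right)\right) = 6 - \left(E + \left(-12 + 2 \cdot 36\right)\right) = 6 - \left(E + \left(-12 + 72\right)\right) = 6 - \left(E + 60\right) = 6 - \left(60 + E\right) = -54 - E$)
$\left(-33250 + 335\right) \left(-21262 - \left(8368 + h{\left(-79 \right)}\right)\right) = \left(-33250 + 335\right) \left(-21262 - \left(8314 + 79\right)\right) = - 32915 \left(-21262 - 8393\right) = \left(-32915\right) \left(-29655\right) = 976094325$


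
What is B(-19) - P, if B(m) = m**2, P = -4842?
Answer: 5203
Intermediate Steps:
B(-19) - P = (-19)**2 - 1*(-4842) = 361 + 4842 = 5203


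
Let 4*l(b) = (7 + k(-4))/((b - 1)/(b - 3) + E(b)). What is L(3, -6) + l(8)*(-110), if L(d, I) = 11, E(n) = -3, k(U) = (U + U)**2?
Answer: 19701/16 ≈ 1231.3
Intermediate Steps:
k(U) = 4*U**2 (k(U) = (2*U)**2 = 4*U**2)
l(b) = 71/(4*(-3 + (-1 + b)/(-3 + b))) (l(b) = ((7 + 4*(-4)**2)/((b - 1)/(b - 3) - 3))/4 = ((7 + 4*16)/((-1 + b)/(-3 + b) - 3))/4 = ((7 + 64)/((-1 + b)/(-3 + b) - 3))/4 = (71/(-3 + (-1 + b)/(-3 + b)))/4 = 71/(4*(-3 + (-1 + b)/(-3 + b))))
L(3, -6) + l(8)*(-110) = 11 + (71*(-3 + 8)/(8*(4 - 1*8)))*(-110) = 11 + ((71/8)*5/(4 - 8))*(-110) = 11 + ((71/8)*5/(-4))*(-110) = 11 + ((71/8)*(-1/4)*5)*(-110) = 11 - 355/32*(-110) = 11 + 19525/16 = 19701/16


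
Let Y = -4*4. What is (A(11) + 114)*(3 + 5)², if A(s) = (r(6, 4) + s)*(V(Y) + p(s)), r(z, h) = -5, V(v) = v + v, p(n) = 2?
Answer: -4224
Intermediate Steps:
Y = -16
V(v) = 2*v
A(s) = 150 - 30*s (A(s) = (-5 + s)*(2*(-16) + 2) = (-5 + s)*(-32 + 2) = (-5 + s)*(-30) = 150 - 30*s)
(A(11) + 114)*(3 + 5)² = ((150 - 30*11) + 114)*(3 + 5)² = ((150 - 330) + 114)*8² = (-180 + 114)*64 = -66*64 = -4224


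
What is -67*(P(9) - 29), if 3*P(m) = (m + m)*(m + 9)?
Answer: -5293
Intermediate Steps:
P(m) = 2*m*(9 + m)/3 (P(m) = ((m + m)*(m + 9))/3 = ((2*m)*(9 + m))/3 = (2*m*(9 + m))/3 = 2*m*(9 + m)/3)
-67*(P(9) - 29) = -67*((⅔)*9*(9 + 9) - 29) = -67*((⅔)*9*18 - 29) = -67*(108 - 29) = -67*79 = -5293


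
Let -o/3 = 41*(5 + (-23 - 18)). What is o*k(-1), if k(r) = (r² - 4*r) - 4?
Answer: 4428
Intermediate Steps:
k(r) = -4 + r² - 4*r
o = 4428 (o = -123*(5 + (-23 - 18)) = -123*(5 - 41) = -123*(-36) = -3*(-1476) = 4428)
o*k(-1) = 4428*(-4 + (-1)² - 4*(-1)) = 4428*(-4 + 1 + 4) = 4428*1 = 4428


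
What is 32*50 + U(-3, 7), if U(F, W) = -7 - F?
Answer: 1596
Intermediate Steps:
32*50 + U(-3, 7) = 32*50 + (-7 - 1*(-3)) = 1600 + (-7 + 3) = 1600 - 4 = 1596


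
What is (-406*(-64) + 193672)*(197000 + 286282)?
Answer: 106155790992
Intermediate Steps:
(-406*(-64) + 193672)*(197000 + 286282) = (25984 + 193672)*483282 = 219656*483282 = 106155790992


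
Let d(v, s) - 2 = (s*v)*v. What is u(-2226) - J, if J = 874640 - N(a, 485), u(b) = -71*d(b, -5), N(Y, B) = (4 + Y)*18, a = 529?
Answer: 1758186792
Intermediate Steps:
d(v, s) = 2 + s*v² (d(v, s) = 2 + (s*v)*v = 2 + s*v²)
N(Y, B) = 72 + 18*Y
u(b) = -142 + 355*b² (u(b) = -71*(2 - 5*b²) = -142 + 355*b²)
J = 865046 (J = 874640 - (72 + 18*529) = 874640 - (72 + 9522) = 874640 - 1*9594 = 874640 - 9594 = 865046)
u(-2226) - J = (-142 + 355*(-2226)²) - 1*865046 = (-142 + 355*4955076) - 865046 = (-142 + 1759051980) - 865046 = 1759051838 - 865046 = 1758186792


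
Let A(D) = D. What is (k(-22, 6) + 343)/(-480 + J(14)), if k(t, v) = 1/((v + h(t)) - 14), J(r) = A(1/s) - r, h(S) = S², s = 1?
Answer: -163269/234668 ≈ -0.69574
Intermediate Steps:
J(r) = 1 - r (J(r) = 1/1 - r = 1 - r)
k(t, v) = 1/(-14 + v + t²) (k(t, v) = 1/((v + t²) - 14) = 1/(-14 + v + t²))
(k(-22, 6) + 343)/(-480 + J(14)) = (1/(-14 + 6 + (-22)²) + 343)/(-480 + (1 - 1*14)) = (1/(-14 + 6 + 484) + 343)/(-480 + (1 - 14)) = (1/476 + 343)/(-480 - 13) = (1/476 + 343)/(-493) = (163269/476)*(-1/493) = -163269/234668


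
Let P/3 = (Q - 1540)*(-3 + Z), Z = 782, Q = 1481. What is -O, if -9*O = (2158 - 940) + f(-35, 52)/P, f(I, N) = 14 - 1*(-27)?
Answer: 4096133/30267 ≈ 135.33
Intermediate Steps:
f(I, N) = 41 (f(I, N) = 14 + 27 = 41)
P = -137883 (P = 3*((1481 - 1540)*(-3 + 782)) = 3*(-59*779) = 3*(-45961) = -137883)
O = -4096133/30267 (O = -((2158 - 940) + 41/(-137883))/9 = -(1218 + 41*(-1/137883))/9 = -(1218 - 1/3363)/9 = -1/9*4096133/3363 = -4096133/30267 ≈ -135.33)
-O = -1*(-4096133/30267) = 4096133/30267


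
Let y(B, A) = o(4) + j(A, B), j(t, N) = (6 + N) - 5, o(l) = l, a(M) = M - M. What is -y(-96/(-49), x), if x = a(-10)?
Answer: -341/49 ≈ -6.9592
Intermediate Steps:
a(M) = 0
j(t, N) = 1 + N
x = 0
y(B, A) = 5 + B (y(B, A) = 4 + (1 + B) = 5 + B)
-y(-96/(-49), x) = -(5 - 96/(-49)) = -(5 - 96*(-1/49)) = -(5 + 96/49) = -1*341/49 = -341/49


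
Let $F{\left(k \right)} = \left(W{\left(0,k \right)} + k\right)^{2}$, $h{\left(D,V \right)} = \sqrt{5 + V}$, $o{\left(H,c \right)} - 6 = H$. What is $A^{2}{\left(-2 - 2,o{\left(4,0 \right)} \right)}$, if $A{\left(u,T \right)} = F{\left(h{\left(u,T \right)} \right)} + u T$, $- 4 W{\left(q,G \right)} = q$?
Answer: $625$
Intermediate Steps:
$W{\left(q,G \right)} = - \frac{q}{4}$
$o{\left(H,c \right)} = 6 + H$
$F{\left(k \right)} = k^{2}$ ($F{\left(k \right)} = \left(\left(- \frac{1}{4}\right) 0 + k\right)^{2} = \left(0 + k\right)^{2} = k^{2}$)
$A{\left(u,T \right)} = 5 + T + T u$ ($A{\left(u,T \right)} = \left(\sqrt{5 + T}\right)^{2} + u T = \left(5 + T\right) + T u = 5 + T + T u$)
$A^{2}{\left(-2 - 2,o{\left(4,0 \right)} \right)} = \left(5 + \left(6 + 4\right) + \left(6 + 4\right) \left(-2 - 2\right)\right)^{2} = \left(5 + 10 + 10 \left(-4\right)\right)^{2} = \left(5 + 10 - 40\right)^{2} = \left(-25\right)^{2} = 625$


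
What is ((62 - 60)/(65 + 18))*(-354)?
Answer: -708/83 ≈ -8.5301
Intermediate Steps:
((62 - 60)/(65 + 18))*(-354) = (2/83)*(-354) = -708/83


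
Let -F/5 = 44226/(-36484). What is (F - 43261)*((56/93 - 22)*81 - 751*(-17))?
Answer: -38556348833437/80786 ≈ -4.7727e+8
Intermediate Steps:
F = 15795/2606 (F = -221130/(-36484) = -221130*(-1)/36484 = -5*(-3159/2606) = 15795/2606 ≈ 6.0610)
(F - 43261)*((56/93 - 22)*81 - 751*(-17)) = (15795/2606 - 43261)*((56/93 - 22)*81 - 751*(-17)) = -112722371*((56*(1/93) - 22)*81 + 12767)/2606 = -112722371*((56/93 - 22)*81 + 12767)/2606 = -112722371*(-1990/93*81 + 12767)/2606 = -112722371*(-53730/31 + 12767)/2606 = -112722371/2606*342047/31 = -38556348833437/80786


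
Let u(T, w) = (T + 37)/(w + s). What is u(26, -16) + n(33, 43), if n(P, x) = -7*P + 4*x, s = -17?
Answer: -670/11 ≈ -60.909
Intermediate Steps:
u(T, w) = (37 + T)/(-17 + w) (u(T, w) = (T + 37)/(w - 17) = (37 + T)/(-17 + w))
u(26, -16) + n(33, 43) = (37 + 26)/(-17 - 16) + (-7*33 + 4*43) = 63/(-33) + (-231 + 172) = -1/33*63 - 59 = -21/11 - 59 = -670/11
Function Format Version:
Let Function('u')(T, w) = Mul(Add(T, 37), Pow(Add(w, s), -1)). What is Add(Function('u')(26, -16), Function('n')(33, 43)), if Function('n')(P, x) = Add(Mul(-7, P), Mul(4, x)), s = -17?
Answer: Rational(-670, 11) ≈ -60.909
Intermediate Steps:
Function('u')(T, w) = Mul(Pow(Add(-17, w), -1), Add(37, T)) (Function('u')(T, w) = Mul(Add(T, 37), Pow(Add(w, -17), -1)) = Mul(Add(37, T), Pow(Add(-17, w), -1)) = Mul(Pow(Add(-17, w), -1), Add(37, T)))
Add(Function('u')(26, -16), Function('n')(33, 43)) = Add(Mul(Pow(Add(-17, -16), -1), Add(37, 26)), Add(Mul(-7, 33), Mul(4, 43))) = Add(Mul(Pow(-33, -1), 63), Add(-231, 172)) = Add(Mul(Rational(-1, 33), 63), -59) = Add(Rational(-21, 11), -59) = Rational(-670, 11)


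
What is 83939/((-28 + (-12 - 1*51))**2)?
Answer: 83939/8281 ≈ 10.136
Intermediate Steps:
83939/((-28 + (-12 - 1*51))**2) = 83939/((-28 + (-12 - 51))**2) = 83939/((-28 - 63)**2) = 83939/((-91)**2) = 83939/8281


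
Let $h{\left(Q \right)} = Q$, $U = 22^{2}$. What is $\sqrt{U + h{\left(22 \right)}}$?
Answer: $\sqrt{506} \approx 22.494$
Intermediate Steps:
$U = 484$
$\sqrt{U + h{\left(22 \right)}} = \sqrt{484 + 22} = \sqrt{506}$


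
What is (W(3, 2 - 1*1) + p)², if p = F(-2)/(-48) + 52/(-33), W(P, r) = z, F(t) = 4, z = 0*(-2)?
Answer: 5329/1936 ≈ 2.7526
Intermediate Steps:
z = 0
W(P, r) = 0
p = -73/44 (p = 4/(-48) + 52/(-33) = 4*(-1/48) + 52*(-1/33) = -1/12 - 52/33 = -73/44 ≈ -1.6591)
(W(3, 2 - 1*1) + p)² = (0 - 73/44)² = (-73/44)² = 5329/1936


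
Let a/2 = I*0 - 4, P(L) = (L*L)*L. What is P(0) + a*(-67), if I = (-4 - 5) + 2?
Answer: 536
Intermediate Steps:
I = -7 (I = -9 + 2 = -7)
P(L) = L³ (P(L) = L²*L = L³)
a = -8 (a = 2*(-7*0 - 4) = 2*(0 - 4) = 2*(-4) = -8)
P(0) + a*(-67) = 0³ - 8*(-67) = 0 + 536 = 536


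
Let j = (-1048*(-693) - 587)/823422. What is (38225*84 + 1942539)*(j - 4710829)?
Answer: -6663395787266010893/274474 ≈ -2.4277e+13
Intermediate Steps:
j = 725677/823422 (j = (726264 - 587)*(1/823422) = 725677*(1/823422) = 725677/823422 ≈ 0.88129)
(38225*84 + 1942539)*(j - 4710829) = (38225*84 + 1942539)*(725677/823422 - 4710829) = (3210900 + 1942539)*(-3878999511161/823422) = 5153439*(-3878999511161/823422) = -6663395787266010893/274474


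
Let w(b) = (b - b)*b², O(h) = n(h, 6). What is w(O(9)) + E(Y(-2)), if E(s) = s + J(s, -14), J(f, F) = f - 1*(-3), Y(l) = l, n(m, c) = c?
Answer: -1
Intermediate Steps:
O(h) = 6
J(f, F) = 3 + f (J(f, F) = f + 3 = 3 + f)
E(s) = 3 + 2*s (E(s) = s + (3 + s) = 3 + 2*s)
w(b) = 0 (w(b) = 0*b² = 0)
w(O(9)) + E(Y(-2)) = 0 + (3 + 2*(-2)) = 0 + (3 - 4) = 0 - 1 = -1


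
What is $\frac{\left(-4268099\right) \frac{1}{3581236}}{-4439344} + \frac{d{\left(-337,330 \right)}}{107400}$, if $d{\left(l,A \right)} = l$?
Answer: $- \frac{669660212155301}{213435195022795200} \approx -0.0031375$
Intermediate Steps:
$\frac{\left(-4268099\right) \frac{1}{3581236}}{-4439344} + \frac{d{\left(-337,330 \right)}}{107400} = \frac{\left(-4268099\right) \frac{1}{3581236}}{-4439344} - \frac{337}{107400} = \left(-4268099\right) \frac{1}{3581236} \left(- \frac{1}{4439344}\right) - \frac{337}{107400} = \left(- \frac{4268099}{3581236}\right) \left(- \frac{1}{4439344}\right) - \frac{337}{107400} = \frac{4268099}{15898338549184} - \frac{337}{107400} = - \frac{669660212155301}{213435195022795200}$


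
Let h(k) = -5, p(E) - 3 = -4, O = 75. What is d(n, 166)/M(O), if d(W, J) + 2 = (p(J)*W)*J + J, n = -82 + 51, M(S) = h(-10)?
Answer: -1062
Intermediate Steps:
p(E) = -1 (p(E) = 3 - 4 = -1)
M(S) = -5
n = -31
d(W, J) = -2 + J - J*W (d(W, J) = -2 + ((-W)*J + J) = -2 + (-J*W + J) = -2 + (J - J*W) = -2 + J - J*W)
d(n, 166)/M(O) = (-2 + 166 - 1*166*(-31))/(-5) = (-2 + 166 + 5146)*(-⅕) = 5310*(-⅕) = -1062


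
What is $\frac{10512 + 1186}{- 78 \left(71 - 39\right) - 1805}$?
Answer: $- \frac{11698}{4301} \approx -2.7198$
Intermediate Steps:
$\frac{10512 + 1186}{- 78 \left(71 - 39\right) - 1805} = \frac{11698}{- 78 \left(71 - 39\right) - 1805} = \frac{11698}{\left(-78\right) 32 - 1805} = \frac{11698}{-2496 - 1805} = \frac{11698}{-4301} = 11698 \left(- \frac{1}{4301}\right) = - \frac{11698}{4301}$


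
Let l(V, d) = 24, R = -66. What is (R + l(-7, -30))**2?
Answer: 1764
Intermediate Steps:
(R + l(-7, -30))**2 = (-66 + 24)**2 = (-42)**2 = 1764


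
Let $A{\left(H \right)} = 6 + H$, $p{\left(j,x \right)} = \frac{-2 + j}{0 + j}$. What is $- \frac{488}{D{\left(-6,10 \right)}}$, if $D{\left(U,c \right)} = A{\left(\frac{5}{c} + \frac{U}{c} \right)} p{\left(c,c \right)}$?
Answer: $- \frac{6100}{59} \approx -103.39$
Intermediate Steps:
$p{\left(j,x \right)} = \frac{-2 + j}{j}$
$D{\left(U,c \right)} = \frac{\left(-2 + c\right) \left(6 + \frac{5}{c} + \frac{U}{c}\right)}{c}$ ($D{\left(U,c \right)} = \left(6 + \left(\frac{5}{c} + \frac{U}{c}\right)\right) \frac{-2 + c}{c} = \left(6 + \frac{5}{c} + \frac{U}{c}\right) \frac{-2 + c}{c} = \frac{\left(-2 + c\right) \left(6 + \frac{5}{c} + \frac{U}{c}\right)}{c}$)
$- \frac{488}{D{\left(-6,10 \right)}} = - \frac{488}{\frac{1}{100} \left(-2 + 10\right) \left(5 - 6 + 6 \cdot 10\right)} = - \frac{488}{\frac{1}{100} \cdot 8 \left(5 - 6 + 60\right)} = - \frac{488}{\frac{1}{100} \cdot 8 \cdot 59} = - \frac{488}{\frac{118}{25}} = \left(-488\right) \frac{25}{118} = - \frac{6100}{59}$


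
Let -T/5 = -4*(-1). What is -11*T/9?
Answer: 220/9 ≈ 24.444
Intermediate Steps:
T = -20 (T = -(-20)*(-1) = -5*4 = -20)
-11*T/9 = -11*(-20)/9 = 220*(1/9) = 220/9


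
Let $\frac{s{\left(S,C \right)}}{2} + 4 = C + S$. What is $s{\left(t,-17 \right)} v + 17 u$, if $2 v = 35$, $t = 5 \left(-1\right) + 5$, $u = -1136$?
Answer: $-20047$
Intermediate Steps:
$t = 0$ ($t = -5 + 5 = 0$)
$v = \frac{35}{2}$ ($v = \frac{1}{2} \cdot 35 = \frac{35}{2} \approx 17.5$)
$s{\left(S,C \right)} = -8 + 2 C + 2 S$ ($s{\left(S,C \right)} = -8 + 2 \left(C + S\right) = -8 + \left(2 C + 2 S\right) = -8 + 2 C + 2 S$)
$s{\left(t,-17 \right)} v + 17 u = \left(-8 + 2 \left(-17\right) + 2 \cdot 0\right) \frac{35}{2} + 17 \left(-1136\right) = \left(-8 - 34 + 0\right) \frac{35}{2} - 19312 = \left(-42\right) \frac{35}{2} - 19312 = -735 - 19312 = -20047$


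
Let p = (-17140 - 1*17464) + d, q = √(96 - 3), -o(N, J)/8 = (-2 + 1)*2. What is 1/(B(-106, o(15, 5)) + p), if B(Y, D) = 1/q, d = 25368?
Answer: -858948/7933243727 - √93/7933243727 ≈ -0.00010827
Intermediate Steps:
o(N, J) = 16 (o(N, J) = -8*(-2 + 1)*2 = -(-8)*2 = -8*(-2) = 16)
q = √93 ≈ 9.6436
B(Y, D) = √93/93 (B(Y, D) = 1/(√93) = √93/93)
p = -9236 (p = (-17140 - 1*17464) + 25368 = (-17140 - 17464) + 25368 = -34604 + 25368 = -9236)
1/(B(-106, o(15, 5)) + p) = 1/(√93/93 - 9236) = 1/(-9236 + √93/93)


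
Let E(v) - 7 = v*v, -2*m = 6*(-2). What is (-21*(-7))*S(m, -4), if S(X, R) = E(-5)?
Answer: 4704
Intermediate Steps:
m = 6 (m = -3*(-2) = -½*(-12) = 6)
E(v) = 7 + v² (E(v) = 7 + v*v = 7 + v²)
S(X, R) = 32 (S(X, R) = 7 + (-5)² = 7 + 25 = 32)
(-21*(-7))*S(m, -4) = -21*(-7)*32 = 147*32 = 4704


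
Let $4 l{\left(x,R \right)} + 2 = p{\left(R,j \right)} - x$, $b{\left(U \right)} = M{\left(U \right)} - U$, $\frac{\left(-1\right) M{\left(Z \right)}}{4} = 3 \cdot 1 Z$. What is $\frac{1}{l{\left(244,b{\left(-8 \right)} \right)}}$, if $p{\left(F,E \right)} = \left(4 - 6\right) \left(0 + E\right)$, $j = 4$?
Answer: $- \frac{2}{127} \approx -0.015748$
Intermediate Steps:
$p{\left(F,E \right)} = - 2 E$
$M{\left(Z \right)} = - 12 Z$ ($M{\left(Z \right)} = - 4 \cdot 3 \cdot 1 Z = - 4 \cdot 3 Z = - 12 Z$)
$b{\left(U \right)} = - 13 U$ ($b{\left(U \right)} = - 12 U - U = - 13 U$)
$l{\left(x,R \right)} = - \frac{5}{2} - \frac{x}{4}$ ($l{\left(x,R \right)} = - \frac{1}{2} + \frac{\left(-2\right) 4 - x}{4} = - \frac{1}{2} + \frac{-8 - x}{4} = - \frac{1}{2} - \left(2 + \frac{x}{4}\right) = - \frac{5}{2} - \frac{x}{4}$)
$\frac{1}{l{\left(244,b{\left(-8 \right)} \right)}} = \frac{1}{- \frac{5}{2} - 61} = \frac{1}{- \frac{127}{2}} = - \frac{2}{127}$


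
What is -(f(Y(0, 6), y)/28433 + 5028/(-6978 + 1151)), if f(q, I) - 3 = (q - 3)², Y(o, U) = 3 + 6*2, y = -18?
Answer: 142104555/165679091 ≈ 0.85771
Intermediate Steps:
Y(o, U) = 15 (Y(o, U) = 3 + 12 = 15)
f(q, I) = 3 + (-3 + q)² (f(q, I) = 3 + (q - 3)² = 3 + (-3 + q)²)
-(f(Y(0, 6), y)/28433 + 5028/(-6978 + 1151)) = -((3 + (-3 + 15)²)/28433 + 5028/(-6978 + 1151)) = -((3 + 12²)*(1/28433) + 5028/(-5827)) = -((3 + 144)*(1/28433) + 5028*(-1/5827)) = -(147*(1/28433) - 5028/5827) = -(147/28433 - 5028/5827) = -1*(-142104555/165679091) = 142104555/165679091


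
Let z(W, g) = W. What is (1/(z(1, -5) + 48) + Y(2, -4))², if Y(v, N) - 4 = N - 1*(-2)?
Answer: 9801/2401 ≈ 4.0820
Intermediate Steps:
Y(v, N) = 6 + N (Y(v, N) = 4 + (N - 1*(-2)) = 4 + (N + 2) = 4 + (2 + N) = 6 + N)
(1/(z(1, -5) + 48) + Y(2, -4))² = (1/(1 + 48) + (6 - 4))² = (1/49 + 2)² = (99/49)² = 9801/2401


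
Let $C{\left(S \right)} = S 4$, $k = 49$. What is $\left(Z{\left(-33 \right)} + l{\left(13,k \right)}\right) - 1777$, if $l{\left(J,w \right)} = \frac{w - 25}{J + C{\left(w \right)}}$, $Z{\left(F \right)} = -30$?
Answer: $- \frac{377639}{209} \approx -1806.9$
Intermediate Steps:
$C{\left(S \right)} = 4 S$
$l{\left(J,w \right)} = \frac{-25 + w}{J + 4 w}$ ($l{\left(J,w \right)} = \frac{w - 25}{J + 4 w} = \frac{-25 + w}{J + 4 w}$)
$\left(Z{\left(-33 \right)} + l{\left(13,k \right)}\right) - 1777 = \left(-30 + \frac{-25 + 49}{13 + 4 \cdot 49}\right) - 1777 = \left(-30 + \frac{1}{13 + 196} \cdot 24\right) - 1777 = \left(-30 + \frac{1}{209} \cdot 24\right) - 1777 = \left(-30 + \frac{24}{209}\right) - 1777 = - \frac{6246}{209} - 1777 = - \frac{377639}{209}$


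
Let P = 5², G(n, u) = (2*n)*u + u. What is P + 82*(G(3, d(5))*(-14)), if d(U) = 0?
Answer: 25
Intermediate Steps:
G(n, u) = u + 2*n*u (G(n, u) = 2*n*u + u = u + 2*n*u)
P = 25
P + 82*(G(3, d(5))*(-14)) = 25 + 82*((0*(1 + 2*3))*(-14)) = 25 + 82*((0*(1 + 6))*(-14)) = 25 + 82*((0*7)*(-14)) = 25 + 82*(0*(-14)) = 25 + 82*0 = 25 + 0 = 25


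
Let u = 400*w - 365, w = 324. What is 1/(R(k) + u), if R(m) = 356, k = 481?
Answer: 1/129591 ≈ 7.7166e-6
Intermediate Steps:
u = 129235 (u = 400*324 - 365 = 129600 - 365 = 129235)
1/(R(k) + u) = 1/(356 + 129235) = 1/129591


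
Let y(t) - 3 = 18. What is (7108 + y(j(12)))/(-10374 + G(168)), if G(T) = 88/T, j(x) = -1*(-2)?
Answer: -149709/217843 ≈ -0.68723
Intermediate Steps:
j(x) = 2
y(t) = 21 (y(t) = 3 + 18 = 21)
(7108 + y(j(12)))/(-10374 + G(168)) = (7108 + 21)/(-10374 + 88/168) = 7129/(-10374 + 88*(1/168)) = 7129/(-10374 + 11/21) = 7129/(-217843/21) = 7129*(-21/217843) = -149709/217843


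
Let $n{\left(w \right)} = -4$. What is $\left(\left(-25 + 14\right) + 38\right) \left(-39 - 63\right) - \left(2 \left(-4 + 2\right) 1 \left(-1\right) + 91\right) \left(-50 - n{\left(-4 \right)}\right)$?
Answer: $1616$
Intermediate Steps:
$\left(\left(-25 + 14\right) + 38\right) \left(-39 - 63\right) - \left(2 \left(-4 + 2\right) 1 \left(-1\right) + 91\right) \left(-50 - n{\left(-4 \right)}\right) = \left(\left(-25 + 14\right) + 38\right) \left(-39 - 63\right) - \left(2 \left(-4 + 2\right) 1 \left(-1\right) + 91\right) \left(-50 - -4\right) = \left(-11 + 38\right) \left(-102\right) - \left(2 \left(\left(-2\right) 1\right) \left(-1\right) + 91\right) \left(-50 + 4\right) = 27 \left(-102\right) - \left(2 \left(-2\right) \left(-1\right) + 91\right) \left(-46\right) = -2754 - \left(\left(-4\right) \left(-1\right) + 91\right) \left(-46\right) = -2754 - \left(4 + 91\right) \left(-46\right) = -2754 - 95 \left(-46\right) = -2754 - -4370 = -2754 + 4370 = 1616$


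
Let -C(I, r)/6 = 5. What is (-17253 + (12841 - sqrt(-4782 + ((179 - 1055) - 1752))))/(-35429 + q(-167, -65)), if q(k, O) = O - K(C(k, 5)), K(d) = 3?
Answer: 4412/35497 + I*sqrt(7410)/35497 ≈ 0.12429 + 0.002425*I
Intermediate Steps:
C(I, r) = -30 (C(I, r) = -6*5 = -30)
q(k, O) = -3 + O (q(k, O) = O - 1*3 = O - 3 = -3 + O)
(-17253 + (12841 - sqrt(-4782 + ((179 - 1055) - 1752))))/(-35429 + q(-167, -65)) = (-17253 + (12841 - sqrt(-4782 + ((179 - 1055) - 1752))))/(-35429 + (-3 - 65)) = (-17253 + (12841 - sqrt(-4782 + (-876 - 1752))))/(-35429 - 68) = (-17253 + (12841 - sqrt(-4782 - 2628)))/(-35497) = (-17253 + (12841 - sqrt(-7410)))*(-1/35497) = (-17253 + (12841 - I*sqrt(7410)))*(-1/35497) = (-4412 - I*sqrt(7410))*(-1/35497) = 4412/35497 + I*sqrt(7410)/35497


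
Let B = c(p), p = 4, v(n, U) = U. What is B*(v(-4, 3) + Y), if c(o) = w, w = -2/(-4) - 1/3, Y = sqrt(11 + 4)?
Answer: 1/2 + sqrt(15)/6 ≈ 1.1455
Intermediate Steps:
Y = sqrt(15) ≈ 3.8730
w = 1/6 (w = -2*(-1/4) - 1*1/3 = 1/2 - 1/3 = 1/6 ≈ 0.16667)
c(o) = 1/6
B = 1/6 ≈ 0.16667
B*(v(-4, 3) + Y) = (3 + sqrt(15))/6 = 1/2 + sqrt(15)/6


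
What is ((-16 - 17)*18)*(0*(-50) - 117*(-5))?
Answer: -347490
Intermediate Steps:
((-16 - 17)*18)*(0*(-50) - 117*(-5)) = (-33*18)*(0 + 585) = -594*585 = -347490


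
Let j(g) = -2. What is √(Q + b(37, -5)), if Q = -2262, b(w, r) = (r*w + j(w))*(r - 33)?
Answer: 2*√1211 ≈ 69.599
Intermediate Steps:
b(w, r) = (-33 + r)*(-2 + r*w) (b(w, r) = (r*w - 2)*(r - 33) = (-2 + r*w)*(-33 + r) = (-33 + r)*(-2 + r*w))
√(Q + b(37, -5)) = √(-2262 + (66 - 2*(-5) + 37*(-5)² - 33*(-5)*37)) = √(-2262 + (66 + 10 + 37*25 + 6105)) = √(-2262 + (66 + 10 + 925 + 6105)) = √(-2262 + 7106) = √4844 = 2*√1211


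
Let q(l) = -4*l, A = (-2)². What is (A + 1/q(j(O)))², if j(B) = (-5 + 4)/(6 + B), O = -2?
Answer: 25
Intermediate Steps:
A = 4
j(B) = -1/(6 + B)
(A + 1/q(j(O)))² = (4 + 1/(-(-4)/(6 - 2)))² = (4 + 1/(-(-4)/4))² = (4 + 1/(-4*(-¼)))² = (4 + 1/1)² = (4 + 1)² = 5² = 25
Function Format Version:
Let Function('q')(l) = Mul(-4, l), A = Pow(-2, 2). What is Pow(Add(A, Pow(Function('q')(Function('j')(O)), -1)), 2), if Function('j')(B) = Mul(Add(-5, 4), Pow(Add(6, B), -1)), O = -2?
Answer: 25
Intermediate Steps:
A = 4
Function('j')(B) = Mul(-1, Pow(Add(6, B), -1))
Pow(Add(A, Pow(Function('q')(Function('j')(O)), -1)), 2) = Pow(Add(4, Pow(Mul(-4, Mul(-1, Pow(Add(6, -2), -1))), -1)), 2) = Pow(Add(4, Pow(Mul(-4, Mul(-1, Pow(4, -1))), -1)), 2) = Pow(Add(4, Pow(Mul(-4, Mul(-1, Rational(1, 4))), -1)), 2) = Pow(Add(4, Pow(Mul(-4, Rational(-1, 4)), -1)), 2) = Pow(Add(4, Pow(1, -1)), 2) = Pow(Add(4, 1), 2) = Pow(5, 2) = 25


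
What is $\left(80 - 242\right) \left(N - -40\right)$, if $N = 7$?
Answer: $-7614$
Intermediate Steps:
$\left(80 - 242\right) \left(N - -40\right) = \left(80 - 242\right) \left(7 - -40\right) = - 162 \left(7 + 40\right) = \left(-162\right) 47 = -7614$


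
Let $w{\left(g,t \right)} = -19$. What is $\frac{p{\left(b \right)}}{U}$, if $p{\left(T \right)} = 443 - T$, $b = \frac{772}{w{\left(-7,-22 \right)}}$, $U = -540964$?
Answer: $- \frac{9189}{10278316} \approx -0.00089402$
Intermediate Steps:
$b = - \frac{772}{19}$ ($b = \frac{772}{-19} = 772 \left(- \frac{1}{19}\right) = - \frac{772}{19} \approx -40.632$)
$\frac{p{\left(b \right)}}{U} = \frac{443 - - \frac{772}{19}}{-540964} = \left(443 + \frac{772}{19}\right) \left(- \frac{1}{540964}\right) = \frac{9189}{19} \left(- \frac{1}{540964}\right) = - \frac{9189}{10278316}$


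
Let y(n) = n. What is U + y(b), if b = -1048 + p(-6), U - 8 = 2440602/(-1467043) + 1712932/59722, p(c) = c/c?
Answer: -3410174219937/3369797771 ≈ -1012.0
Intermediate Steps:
p(c) = 1
U = 118004046300/3369797771 (U = 8 + (2440602/(-1467043) + 1712932/59722) = 8 + (2440602*(-1/1467043) + 1712932*(1/59722)) = 8 + (-2440602/1467043 + 65882/2297) = 8 + 91045664132/3369797771 = 118004046300/3369797771 ≈ 35.018)
b = -1047 (b = -1048 + 1 = -1047)
U + y(b) = 118004046300/3369797771 - 1047 = -3410174219937/3369797771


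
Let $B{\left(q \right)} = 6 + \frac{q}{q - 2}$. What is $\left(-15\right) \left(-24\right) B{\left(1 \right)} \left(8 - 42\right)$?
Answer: $-61200$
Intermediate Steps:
$B{\left(q \right)} = 6 + \frac{q}{-2 + q}$
$\left(-15\right) \left(-24\right) B{\left(1 \right)} \left(8 - 42\right) = \left(-15\right) \left(-24\right) \frac{-12 + 7 \cdot 1}{-2 + 1} \left(8 - 42\right) = 360 \frac{-12 + 7}{-1} \left(8 - 42\right) = 360 \left(-1\right) \left(-5\right) \left(-34\right) = 360 \cdot 5 \left(-34\right) = 360 \left(-170\right) = -61200$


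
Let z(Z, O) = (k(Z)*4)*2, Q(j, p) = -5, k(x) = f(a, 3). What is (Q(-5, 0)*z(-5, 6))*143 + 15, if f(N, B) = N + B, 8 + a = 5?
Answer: 15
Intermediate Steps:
a = -3 (a = -8 + 5 = -3)
f(N, B) = B + N
k(x) = 0 (k(x) = 3 - 3 = 0)
z(Z, O) = 0 (z(Z, O) = (0*4)*2 = 0*2 = 0)
(Q(-5, 0)*z(-5, 6))*143 + 15 = -5*0*143 + 15 = 0*143 + 15 = 0 + 15 = 15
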